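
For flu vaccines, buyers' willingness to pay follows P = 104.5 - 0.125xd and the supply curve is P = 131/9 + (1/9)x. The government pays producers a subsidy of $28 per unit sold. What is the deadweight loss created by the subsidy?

Pre-subsidy: 104.5 - 0.125x = 131/9 + (1/9)x gives x* = 6476/17 and P* = 967/17.
With the subsidy, sellers receive Ps = Pb + 28 for each unit, where Pb is the price buyers pay.
On the curves, Pb = 104.5 - 0.125x and Ps = 131/9 + (1/9)x; the wedge Ps − Pb = 28 gives 131/9 + (1/9)x − (104.5 - 0.125x) = 28, so x' = 8492/17.
Then Pb = 104.5 − 0.125·(8492/17) = 715/17 and Ps = 131/9 + (1/9)·(8492/17) = 1191/17.
The subsidy expands output by 8492/17 − 6476/17 = 2016/17 past the efficient level; on those units the gap between marginal cost and willingness to pay runs from 0 up to 28.
DWL = ½ × 28 × 2016/17 = 28224/17.

Deadweight loss = 28224/17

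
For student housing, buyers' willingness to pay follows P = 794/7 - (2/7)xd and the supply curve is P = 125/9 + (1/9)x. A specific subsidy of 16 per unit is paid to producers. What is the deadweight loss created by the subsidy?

Deadweight loss = 322.56

Pre-subsidy: 794/7 - (2/7)x = 125/9 + (1/9)x gives x* = 250.84 and P* = 41.76.
With the subsidy, sellers receive Ps = Pb + 16 for each unit, where Pb is the price buyers pay.
On the curves, Pb = 794/7 - (2/7)x and Ps = 125/9 + (1/9)x; the wedge Ps − Pb = 16 gives 125/9 + (1/9)x − (794/7 - (2/7)x) = 16, so x' = 291.16.
Then Pb = 794/7 − (2/7)·291.16 = 30.24 and Ps = 125/9 + (1/9)·291.16 = 46.24.
The subsidy expands output by 291.16 − 250.84 = 40.32 past the efficient level; on those units the gap between marginal cost and willingness to pay runs from 0 up to 16.
DWL = ½ × 16 × 40.32 = 322.56.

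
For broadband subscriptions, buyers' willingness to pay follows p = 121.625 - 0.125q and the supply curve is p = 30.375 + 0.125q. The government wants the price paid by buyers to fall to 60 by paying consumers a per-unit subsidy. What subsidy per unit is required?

Required subsidy s = 32 per unit

At a buyer price of 60, quantity demanded is 973 − 8·60 = 493.
Sellers supply 493 only when they receive ps = 30.375 + 0.125·493 = 92.
s = ps − pb = 92 − 60 = 32.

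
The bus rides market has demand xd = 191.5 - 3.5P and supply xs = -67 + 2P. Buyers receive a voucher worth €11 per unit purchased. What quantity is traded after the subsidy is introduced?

x' = 41

Pre-subsidy: 191.5 - 3.5P = -67 + 2P gives P* = 47, x* = 27.
With the rebate, buyers effectively pay Pb = Ps − 11, where Ps is the price sellers receive.
Demand in terms of Ps becomes xd = 191.5 − 3.5(Ps − 11) = 230 - 3.5Ps. Setting this equal to supply: 230 - 3.5Ps = -67 + 2Ps, so Ps = 54.
Buyers pay Pb = 54 − 11 = 43; x' = -67 + 2·54 = 41.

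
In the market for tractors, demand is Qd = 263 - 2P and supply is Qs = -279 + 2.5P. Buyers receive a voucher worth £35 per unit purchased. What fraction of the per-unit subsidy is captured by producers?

Producer share = 4/9

Pre-subsidy: 263 - 2P = -279 + 2.5P gives P* = 1084/9, Q* = 199/9.
With the rebate, buyers effectively pay Pb = Ps − 35, where Ps is the price sellers receive.
Demand in terms of Ps becomes Qd = 263 − 2(Ps − 35) = 333 - 2Ps. Setting this equal to supply: 333 - 2Ps = -279 + 2.5Ps, so Ps = 136.
Buyers pay Pb = 136 − 35 = 101; Q' = -279 + 2.5·136 = 61.
Buyers' price falls by P* − Pb = 1084/9 − 101 = 175/9; sellers' price rises by Ps − P* = 136 − 1084/9 = 140/9.
So producers capture (140/9)/35 = 4/9 of each unit of subsidy.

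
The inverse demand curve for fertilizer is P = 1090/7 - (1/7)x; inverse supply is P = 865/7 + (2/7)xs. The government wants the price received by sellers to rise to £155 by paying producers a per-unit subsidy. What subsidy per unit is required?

At a seller price of 155, quantity supplied is -432.5 + 3.5·155 = 110.
Buyers absorb 110 only when they pay Pb = 1090/7 − (1/7)·110 = 140.
s = Ps − Pb = 155 − 140 = 15.

Required subsidy s = £15 per unit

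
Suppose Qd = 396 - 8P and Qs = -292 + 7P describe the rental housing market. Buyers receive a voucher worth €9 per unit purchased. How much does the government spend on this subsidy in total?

Government cost = €564

Pre-subsidy: 396 - 8P = -292 + 7P gives P* = 688/15, Q* = 436/15.
With the rebate, buyers effectively pay Pb = Ps − 9, where Ps is the price sellers receive.
Demand in terms of Ps becomes Qd = 396 − 8(Ps − 9) = 468 - 8Ps. Setting this equal to supply: 468 - 8Ps = -292 + 7Ps, so Ps = 152/3.
Buyers pay Pb = 152/3 − 9 = 125/3; Q' = -292 + 7·(152/3) = 188/3.
Government outlay = subsidy × quantity = 9 × 188/3 = 564.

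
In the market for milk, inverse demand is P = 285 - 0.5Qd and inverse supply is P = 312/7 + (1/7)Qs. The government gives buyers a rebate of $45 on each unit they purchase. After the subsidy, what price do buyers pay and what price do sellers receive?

Pre-subsidy: 285 - 0.5Q = 312/7 + (1/7)Q gives Q* = 374 and P* = 98.
With the rebate, buyers effectively pay Pb = Ps − 45, where Ps is the price sellers receive.
On the curves, Pb = 285 - 0.5Q and Ps = 312/7 + (1/7)Q; the wedge Ps − Pb = 45 gives 312/7 + (1/7)Q − (285 - 0.5Q) = 45, so Q' = 444.
Then Pb = 285 − 0.5·444 = 63 and Ps = 312/7 + (1/7)·444 = 108.

Buyers pay $63; sellers receive $108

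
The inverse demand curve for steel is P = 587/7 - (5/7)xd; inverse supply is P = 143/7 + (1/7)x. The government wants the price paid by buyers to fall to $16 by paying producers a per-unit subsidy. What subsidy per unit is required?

At a buyer price of 16, quantity demanded is 117.4 − 1.4·16 = 95.
Sellers supply 95 only when they receive Ps = 143/7 + (1/7)·95 = 34.
s = Ps − Pb = 34 − 16 = 18.

Required subsidy s = $18 per unit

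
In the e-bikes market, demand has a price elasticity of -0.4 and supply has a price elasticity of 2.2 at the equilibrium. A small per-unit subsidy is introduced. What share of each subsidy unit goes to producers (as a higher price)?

For a small subsidy around the equilibrium, the benefit split depends on the relative slopes, which at a point are proportional to the elasticities.
Buyer share = εs/(εs + |εd|) = 2.2/(2.2 + 0.4) = 11/13; seller share = |εd|/(εs + |εd|) = 2/13.
So producers capture 2/13 of the subsidy.

Producer share = 2/13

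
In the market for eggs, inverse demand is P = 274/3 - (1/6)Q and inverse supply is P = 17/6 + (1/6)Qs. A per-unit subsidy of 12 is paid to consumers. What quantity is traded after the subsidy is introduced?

Q' = 301.5

Pre-subsidy: 274/3 - (1/6)Q = 17/6 + (1/6)Q gives Q* = 265.5 and P* = 565/12.
With the rebate, buyers effectively pay Pb = Ps − 12, where Ps is the price sellers receive.
On the curves, Pb = 274/3 - (1/6)Q and Ps = 17/6 + (1/6)Q; the wedge Ps − Pb = 12 gives 17/6 + (1/6)Q − (274/3 - (1/6)Q) = 12, so Q' = 301.5.
Then Pb = 274/3 − (1/6)·301.5 = 493/12 and Ps = 17/6 + (1/6)·301.5 = 637/12.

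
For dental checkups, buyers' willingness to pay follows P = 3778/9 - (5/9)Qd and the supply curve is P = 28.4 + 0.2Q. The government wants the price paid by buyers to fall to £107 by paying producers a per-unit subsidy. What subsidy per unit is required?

At a buyer price of 107, quantity demanded is 755.6 − 1.8·107 = 563.
Sellers supply 563 only when they receive Ps = 28.4 + 0.2·563 = 141.
s = Ps − Pb = 141 − 107 = 34.

Required subsidy s = £34 per unit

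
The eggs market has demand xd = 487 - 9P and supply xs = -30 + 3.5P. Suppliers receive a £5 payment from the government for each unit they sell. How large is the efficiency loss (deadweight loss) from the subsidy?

Pre-subsidy: 487 - 9P = -30 + 3.5P gives P* = 41.36, x* = 114.76.
With the subsidy, sellers receive Ps = Pb + 5 for each unit, where Pb is the price buyers pay.
Supply in terms of Pb becomes xs = -30 + 3.5(Pb + 5) = -12.5 + 3.5Pb. Setting this equal to demand: 487 - 9Pb = -12.5 + 3.5Pb, so Pb = 39.96.
Sellers receive Ps = 39.96 + 5 = 44.96; x' = 487 − 9·39.96 = 127.36.
The subsidy expands output by 127.36 − 114.76 = 12.6 past the efficient level; on those units the gap between marginal cost and willingness to pay runs from 0 up to 5.
DWL = ½ × 5 × 12.6 = 31.5.

Deadweight loss = £31.5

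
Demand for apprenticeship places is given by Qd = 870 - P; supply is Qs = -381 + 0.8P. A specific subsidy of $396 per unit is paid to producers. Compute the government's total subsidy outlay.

Government cost = $138996

Pre-subsidy: 870 - P = -381 + 0.8P gives P* = 695, Q* = 175.
With the subsidy, sellers receive Ps = Pb + 396 for each unit, where Pb is the price buyers pay.
Supply in terms of Pb becomes Qs = -381 + 0.8(Pb + 396) = -64.2 + 0.8Pb. Setting this equal to demand: 870 - Pb = -64.2 + 0.8Pb, so Pb = 519.
Sellers receive Ps = 519 + 396 = 915; Q' = 870 − 1·519 = 351.
Government outlay = subsidy × quantity = 396 × 351 = 138996.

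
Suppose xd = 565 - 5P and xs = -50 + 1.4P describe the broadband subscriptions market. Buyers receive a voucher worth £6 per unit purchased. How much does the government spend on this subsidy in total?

Pre-subsidy: 565 - 5P = -50 + 1.4P gives P* = 96.09375, x* = 84.53125.
With the rebate, buyers effectively pay Pb = Ps − 6, where Ps is the price sellers receive.
Demand in terms of Ps becomes xd = 565 − 5(Ps − 6) = 595 - 5Ps. Setting this equal to supply: 595 - 5Ps = -50 + 1.4Ps, so Ps = 100.78125.
Buyers pay Pb = 100.78125 − 6 = 94.78125; x' = -50 + 1.4·100.78125 = 91.09375.
Government outlay = subsidy × quantity = 6 × 91.09375 = 546.5625.

Government cost = £546.5625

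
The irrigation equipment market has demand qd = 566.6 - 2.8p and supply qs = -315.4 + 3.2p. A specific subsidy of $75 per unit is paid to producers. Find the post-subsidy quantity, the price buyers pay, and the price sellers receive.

Pre-subsidy: 566.6 - 2.8p = -315.4 + 3.2p gives p* = 147, q* = 155.
With the subsidy, sellers receive ps = pb + 75 for each unit, where pb is the price buyers pay.
Supply in terms of pb becomes qs = -315.4 + 3.2(pb + 75) = -75.4 + 3.2pb. Setting this equal to demand: 566.6 - 2.8pb = -75.4 + 3.2pb, so pb = 107.
Sellers receive ps = 107 + 75 = 182; q' = 566.6 − 2.8·107 = 267.

q' = 267; buyers pay $107; sellers receive $182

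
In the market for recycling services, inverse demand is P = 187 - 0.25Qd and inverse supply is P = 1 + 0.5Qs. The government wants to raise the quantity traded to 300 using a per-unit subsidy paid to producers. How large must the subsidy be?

Required subsidy s = 39 per unit

At Q = 300, from the demand curve buyers pay Pb = 187 − 0.25·300 = 112; from the supply curve sellers need Ps = 1 + 0.5·300 = 151.
The subsidy must fill the gap: s = Ps − Pb = 151 − 112 = 39.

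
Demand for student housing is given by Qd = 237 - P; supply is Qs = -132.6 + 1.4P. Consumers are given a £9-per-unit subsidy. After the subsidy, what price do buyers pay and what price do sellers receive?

Pre-subsidy: 237 - P = -132.6 + 1.4P gives P* = 154, Q* = 83.
With the rebate, buyers effectively pay Pb = Ps − 9, where Ps is the price sellers receive.
Demand in terms of Ps becomes Qd = 237 − 1(Ps − 9) = 246 - Ps. Setting this equal to supply: 246 - Ps = -132.6 + 1.4Ps, so Ps = 157.75.
Buyers pay Pb = 157.75 − 9 = 148.75; Q' = -132.6 + 1.4·157.75 = 88.25.

Buyers pay £148.75; sellers receive £157.75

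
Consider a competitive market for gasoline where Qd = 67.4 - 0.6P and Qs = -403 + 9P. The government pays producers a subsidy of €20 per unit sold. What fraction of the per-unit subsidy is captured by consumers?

Consumer share = 0.9375

Pre-subsidy: 67.4 - 0.6P = -403 + 9P gives P* = 49, Q* = 38.
With the subsidy, sellers receive Ps = Pb + 20 for each unit, where Pb is the price buyers pay.
Supply in terms of Pb becomes Qs = -403 + 9(Pb + 20) = -223 + 9Pb. Setting this equal to demand: 67.4 - 0.6Pb = -223 + 9Pb, so Pb = 30.25.
Sellers receive Ps = 30.25 + 20 = 50.25; Q' = 67.4 − 0.6·30.25 = 49.25.
Buyers' price falls by P* − Pb = 49 − 30.25 = 18.75; sellers' price rises by Ps − P* = 50.25 − 49 = 1.25.
So consumers capture 18.75/20 = 0.9375 of each unit of subsidy.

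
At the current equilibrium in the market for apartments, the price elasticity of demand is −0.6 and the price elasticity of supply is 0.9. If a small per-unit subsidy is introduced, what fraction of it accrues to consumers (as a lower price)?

Consumer share = 0.6

For a small subsidy around the equilibrium, the benefit split depends on the relative slopes, which at a point are proportional to the elasticities.
Buyer share = εs/(εs + |εd|) = 0.9/(0.9 + 0.6) = 0.6; seller share = |εd|/(εs + |εd|) = 0.4.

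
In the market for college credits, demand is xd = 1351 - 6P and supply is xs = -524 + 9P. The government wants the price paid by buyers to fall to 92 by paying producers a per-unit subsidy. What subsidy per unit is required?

Required subsidy s = 55 per unit

At a buyer price of 92, quantity demanded is 1351 − 6·92 = 799.
Sellers supply 799 only when they receive Ps with -524 + 9·Ps = 799, i.e. Ps = 147.
s = Ps − Pb = 147 − 92 = 55.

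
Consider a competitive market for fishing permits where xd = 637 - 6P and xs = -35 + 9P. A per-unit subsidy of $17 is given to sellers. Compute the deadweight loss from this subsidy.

Deadweight loss = $520.2

Pre-subsidy: 637 - 6P = -35 + 9P gives P* = 44.8, x* = 368.2.
With the subsidy, sellers receive Ps = Pb + 17 for each unit, where Pb is the price buyers pay.
Supply in terms of Pb becomes xs = -35 + 9(Pb + 17) = 118 + 9Pb. Setting this equal to demand: 637 - 6Pb = 118 + 9Pb, so Pb = 34.6.
Sellers receive Ps = 34.6 + 17 = 51.6; x' = 637 − 6·34.6 = 429.4.
The subsidy expands output by 429.4 − 368.2 = 61.2 past the efficient level; on those units the gap between marginal cost and willingness to pay runs from 0 up to 17.
DWL = ½ × 17 × 61.2 = 520.2.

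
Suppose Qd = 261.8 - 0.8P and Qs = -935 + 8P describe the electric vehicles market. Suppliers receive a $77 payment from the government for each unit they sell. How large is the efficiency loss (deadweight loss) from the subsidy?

Deadweight loss = $2156

Pre-subsidy: 261.8 - 0.8P = -935 + 8P gives P* = 136, Q* = 153.
With the subsidy, sellers receive Ps = Pb + 77 for each unit, where Pb is the price buyers pay.
Supply in terms of Pb becomes Qs = -935 + 8(Pb + 77) = -319 + 8Pb. Setting this equal to demand: 261.8 - 0.8Pb = -319 + 8Pb, so Pb = 66.
Sellers receive Ps = 66 + 77 = 143; Q' = 261.8 − 0.8·66 = 209.
The subsidy expands output by 209 − 153 = 56 past the efficient level; on those units the gap between marginal cost and willingness to pay runs from 0 up to 77.
DWL = ½ × 77 × 56 = 2156.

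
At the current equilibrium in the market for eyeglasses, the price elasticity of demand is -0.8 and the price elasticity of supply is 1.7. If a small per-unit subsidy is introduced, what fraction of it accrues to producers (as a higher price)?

Producer share = 0.32

For a small subsidy around the equilibrium, the benefit split depends on the relative slopes, which at a point are proportional to the elasticities.
Buyer share = εs/(εs + |εd|) = 1.7/(1.7 + 0.8) = 0.68; seller share = |εd|/(εs + |εd|) = 0.32.
So producers capture 0.32 of the subsidy.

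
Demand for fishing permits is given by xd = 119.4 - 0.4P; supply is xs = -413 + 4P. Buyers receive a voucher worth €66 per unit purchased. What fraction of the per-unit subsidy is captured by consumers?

Consumer share = 10/11

Pre-subsidy: 119.4 - 0.4P = -413 + 4P gives P* = 121, x* = 71.
With the rebate, buyers effectively pay Pb = Ps − 66, where Ps is the price sellers receive.
Demand in terms of Ps becomes xd = 119.4 − 0.4(Ps − 66) = 145.8 - 0.4Ps. Setting this equal to supply: 145.8 - 0.4Ps = -413 + 4Ps, so Ps = 127.
Buyers pay Pb = 127 − 66 = 61; x' = -413 + 4·127 = 95.
Buyers' price falls by P* − Pb = 121 − 61 = 60; sellers' price rises by Ps − P* = 127 − 121 = 6.
So consumers capture 60/66 = 10/11 of each unit of subsidy.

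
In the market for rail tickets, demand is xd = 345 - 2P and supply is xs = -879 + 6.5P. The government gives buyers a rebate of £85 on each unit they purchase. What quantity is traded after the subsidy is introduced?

Pre-subsidy: 345 - 2P = -879 + 6.5P gives P* = 144, x* = 57.
With the rebate, buyers effectively pay Pb = Ps − 85, where Ps is the price sellers receive.
Demand in terms of Ps becomes xd = 345 − 2(Ps − 85) = 515 - 2Ps. Setting this equal to supply: 515 - 2Ps = -879 + 6.5Ps, so Ps = 164.
Buyers pay Pb = 164 − 85 = 79; x' = -879 + 6.5·164 = 187.

x' = 187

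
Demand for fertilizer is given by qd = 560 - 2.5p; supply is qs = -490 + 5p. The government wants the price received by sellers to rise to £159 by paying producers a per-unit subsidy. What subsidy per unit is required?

At a seller price of 159, quantity supplied is -490 + 5·159 = 305.
Buyers absorb 305 only when they pay pb with 560 − 2.5·pb = 305, i.e. pb = 102.
s = ps − pb = 159 − 102 = 57.

Required subsidy s = £57 per unit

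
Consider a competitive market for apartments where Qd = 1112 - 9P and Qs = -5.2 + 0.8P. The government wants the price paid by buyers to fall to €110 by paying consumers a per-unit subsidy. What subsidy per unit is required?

Required subsidy s = €49 per unit

At a buyer price of 110, quantity demanded is 1112 − 9·110 = 122.
Sellers supply 122 only when they receive Ps with -5.2 + 0.8·Ps = 122, i.e. Ps = 159.
s = Ps − Pb = 159 − 110 = 49.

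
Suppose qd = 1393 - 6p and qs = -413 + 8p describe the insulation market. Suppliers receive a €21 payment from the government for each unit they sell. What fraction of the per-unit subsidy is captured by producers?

Producer share = 3/7

Pre-subsidy: 1393 - 6p = -413 + 8p gives p* = 129, q* = 619.
With the subsidy, sellers receive ps = pb + 21 for each unit, where pb is the price buyers pay.
Supply in terms of pb becomes qs = -413 + 8(pb + 21) = -245 + 8pb. Setting this equal to demand: 1393 - 6pb = -245 + 8pb, so pb = 117.
Sellers receive ps = 117 + 21 = 138; q' = 1393 − 6·117 = 691.
Buyers' price falls by p* − pb = 129 − 117 = 12; sellers' price rises by ps − p* = 138 − 129 = 9.
So producers capture 9/21 = 3/7 of each unit of subsidy.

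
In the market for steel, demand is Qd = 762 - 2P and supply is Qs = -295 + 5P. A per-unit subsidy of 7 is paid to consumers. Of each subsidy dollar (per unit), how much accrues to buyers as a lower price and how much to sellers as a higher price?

Pre-subsidy: 762 - 2P = -295 + 5P gives P* = 151, Q* = 460.
With the rebate, buyers effectively pay Pb = Ps − 7, where Ps is the price sellers receive.
Demand in terms of Ps becomes Qd = 762 − 2(Ps − 7) = 776 - 2Ps. Setting this equal to supply: 776 - 2Ps = -295 + 5Ps, so Ps = 153.
Buyers pay Pb = 153 − 7 = 146; Q' = -295 + 5·153 = 470.
Buyers' price falls by P* − Pb = 151 − 146 = 5; sellers' price rises by Ps − P* = 153 − 151 = 2.

Buyers gain 5 per unit; sellers gain 2 per unit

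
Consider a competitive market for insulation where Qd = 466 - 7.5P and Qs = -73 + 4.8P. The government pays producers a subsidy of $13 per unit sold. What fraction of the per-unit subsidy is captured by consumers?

Pre-subsidy: 466 - 7.5P = -73 + 4.8P gives P* = 5390/123, Q* = 5631/41.
With the subsidy, sellers receive Ps = Pb + 13 for each unit, where Pb is the price buyers pay.
Supply in terms of Pb becomes Qs = -73 + 4.8(Pb + 13) = -10.6 + 4.8Pb. Setting this equal to demand: 466 - 7.5Pb = -10.6 + 4.8Pb, so Pb = 4766/123.
Sellers receive Ps = 4766/123 + 13 = 6365/123; Q' = 466 − 7.5·(4766/123) = 7191/41.
Buyers' price falls by P* − Pb = 5390/123 − 4766/123 = 208/41; sellers' price rises by Ps − P* = 6365/123 − 5390/123 = 325/41.
So consumers capture (208/41)/13 = 16/41 of each unit of subsidy.

Consumer share = 16/41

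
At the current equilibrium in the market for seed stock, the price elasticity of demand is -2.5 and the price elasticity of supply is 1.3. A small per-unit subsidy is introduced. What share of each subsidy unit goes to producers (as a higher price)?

Producer share = 25/38

For a small subsidy around the equilibrium, the benefit split depends on the relative slopes, which at a point are proportional to the elasticities.
Buyer share = εs/(εs + |εd|) = 1.3/(1.3 + 2.5) = 13/38; seller share = |εd|/(εs + |εd|) = 25/38.
So producers capture 25/38 of the subsidy.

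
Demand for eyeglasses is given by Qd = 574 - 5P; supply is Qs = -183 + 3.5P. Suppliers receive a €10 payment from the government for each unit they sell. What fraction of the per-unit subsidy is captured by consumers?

Pre-subsidy: 574 - 5P = -183 + 3.5P gives P* = 1514/17, Q* = 2188/17.
With the subsidy, sellers receive Ps = Pb + 10 for each unit, where Pb is the price buyers pay.
Supply in terms of Pb becomes Qs = -183 + 3.5(Pb + 10) = -148 + 3.5Pb. Setting this equal to demand: 574 - 5Pb = -148 + 3.5Pb, so Pb = 1444/17.
Sellers receive Ps = 1444/17 + 10 = 1614/17; Q' = 574 − 5·(1444/17) = 2538/17.
Buyers' price falls by P* − Pb = 1514/17 − 1444/17 = 70/17; sellers' price rises by Ps − P* = 1614/17 − 1514/17 = 100/17.
So consumers capture (70/17)/10 = 7/17 of each unit of subsidy.

Consumer share = 7/17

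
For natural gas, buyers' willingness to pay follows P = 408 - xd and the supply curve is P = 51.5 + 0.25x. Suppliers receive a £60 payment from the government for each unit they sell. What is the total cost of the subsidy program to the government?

Pre-subsidy: 408 - x = 51.5 + 0.25x gives x* = 285.2 and P* = 122.8.
With the subsidy, sellers receive Ps = Pb + 60 for each unit, where Pb is the price buyers pay.
On the curves, Pb = 408 - x and Ps = 51.5 + 0.25x; the wedge Ps − Pb = 60 gives 51.5 + 0.25x − (408 - x) = 60, so x' = 333.2.
Then Pb = 408 − 1·333.2 = 74.8 and Ps = 51.5 + 0.25·333.2 = 134.8.
Government outlay = subsidy × quantity = 60 × 333.2 = 19992.

Government cost = £19992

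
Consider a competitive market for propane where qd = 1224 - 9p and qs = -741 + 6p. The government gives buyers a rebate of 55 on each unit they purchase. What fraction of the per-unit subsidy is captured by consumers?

Pre-subsidy: 1224 - 9p = -741 + 6p gives p* = 131, q* = 45.
With the rebate, buyers effectively pay pb = ps − 55, where ps is the price sellers receive.
Demand in terms of ps becomes qd = 1224 − 9(ps − 55) = 1719 - 9ps. Setting this equal to supply: 1719 - 9ps = -741 + 6ps, so ps = 164.
Buyers pay pb = 164 − 55 = 109; q' = -741 + 6·164 = 243.
Buyers' price falls by p* − pb = 131 − 109 = 22; sellers' price rises by ps − p* = 164 − 131 = 33.
So consumers capture 22/55 = 0.4 of each unit of subsidy.

Consumer share = 0.4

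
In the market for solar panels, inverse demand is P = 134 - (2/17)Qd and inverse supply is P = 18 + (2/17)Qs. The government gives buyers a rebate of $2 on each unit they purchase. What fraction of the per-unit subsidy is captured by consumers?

Consumer share = 0.5

Pre-subsidy: 134 - (2/17)Q = 18 + (2/17)Q gives Q* = 493 and P* = 76.
With the rebate, buyers effectively pay Pb = Ps − 2, where Ps is the price sellers receive.
On the curves, Pb = 134 - (2/17)Q and Ps = 18 + (2/17)Q; the wedge Ps − Pb = 2 gives 18 + (2/17)Q − (134 - (2/17)Q) = 2, so Q' = 501.5.
Then Pb = 134 − (2/17)·501.5 = 75 and Ps = 18 + (2/17)·501.5 = 77.
Buyers' price falls by P* − Pb = 76 − 75 = 1; sellers' price rises by Ps − P* = 77 − 76 = 1.
So consumers capture 1/2 = 0.5 of each unit of subsidy.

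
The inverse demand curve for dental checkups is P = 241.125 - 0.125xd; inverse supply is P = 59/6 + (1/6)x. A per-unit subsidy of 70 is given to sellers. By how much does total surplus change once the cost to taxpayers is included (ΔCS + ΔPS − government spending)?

Net change in total surplus = -8400

Pre-subsidy: 241.125 - 0.125x = 59/6 + (1/6)x gives x* = 793 and P* = 142.
With the subsidy, sellers receive Ps = Pb + 70 for each unit, where Pb is the price buyers pay.
On the curves, Pb = 241.125 - 0.125x and Ps = 59/6 + (1/6)x; the wedge Ps − Pb = 70 gives 59/6 + (1/6)x − (241.125 - 0.125x) = 70, so x' = 1033.
Then Pb = 241.125 − 0.125·1033 = 112 and Ps = 59/6 + (1/6)·1033 = 182.
ΔCS = ½(793 + 1033)(142 − 112) = 27390; ΔPS = ½(793 + 1033)(182 − 142) = 36520.
Government spending = 70 × 1033 = 72310.
Net change = 27390 + 36520 − 72310 = -8400. The loss equals the DWL triangle ½·70·240.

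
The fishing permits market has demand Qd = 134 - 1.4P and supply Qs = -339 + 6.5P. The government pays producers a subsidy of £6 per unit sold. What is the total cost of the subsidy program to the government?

Pre-subsidy: 134 - 1.4P = -339 + 6.5P gives P* = 4730/79, Q* = 3964/79.
With the subsidy, sellers receive Ps = Pb + 6 for each unit, where Pb is the price buyers pay.
Supply in terms of Pb becomes Qs = -339 + 6.5(Pb + 6) = -300 + 6.5Pb. Setting this equal to demand: 134 - 1.4Pb = -300 + 6.5Pb, so Pb = 4340/79.
Sellers receive Ps = 4340/79 + 6 = 4814/79; Q' = 134 − 1.4·(4340/79) = 4510/79.
Government outlay = subsidy × quantity = 6 × 4510/79 = 27060/79.

Government cost = 27060/79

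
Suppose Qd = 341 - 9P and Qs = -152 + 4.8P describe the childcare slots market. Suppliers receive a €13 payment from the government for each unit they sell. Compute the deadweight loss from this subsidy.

Deadweight loss = 6084/23

Pre-subsidy: 341 - 9P = -152 + 4.8P gives P* = 2465/69, Q* = 448/23.
With the subsidy, sellers receive Ps = Pb + 13 for each unit, where Pb is the price buyers pay.
Supply in terms of Pb becomes Qs = -152 + 4.8(Pb + 13) = -89.6 + 4.8Pb. Setting this equal to demand: 341 - 9Pb = -89.6 + 4.8Pb, so Pb = 2153/69.
Sellers receive Ps = 2153/69 + 13 = 3050/69; Q' = 341 − 9·(2153/69) = 1384/23.
The subsidy expands output by 1384/23 − 448/23 = 936/23 past the efficient level; on those units the gap between marginal cost and willingness to pay runs from 0 up to 13.
DWL = ½ × 13 × 936/23 = 6084/23.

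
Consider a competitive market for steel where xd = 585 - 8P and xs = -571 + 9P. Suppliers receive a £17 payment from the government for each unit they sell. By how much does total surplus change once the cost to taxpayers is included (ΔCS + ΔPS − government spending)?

Pre-subsidy: 585 - 8P = -571 + 9P gives P* = 68, x* = 41.
With the subsidy, sellers receive Ps = Pb + 17 for each unit, where Pb is the price buyers pay.
Supply in terms of Pb becomes xs = -571 + 9(Pb + 17) = -418 + 9Pb. Setting this equal to demand: 585 - 8Pb = -418 + 9Pb, so Pb = 59.
Sellers receive Ps = 59 + 17 = 76; x' = 585 − 8·59 = 113.
ΔCS = ½(41 + 113)(68 − 59) = 693; ΔPS = ½(41 + 113)(76 − 68) = 616.
Government spending = 17 × 113 = 1921.
Net change = 693 + 616 − 1921 = -612. The loss equals the DWL triangle ½·17·72.

Net change in total surplus = -£612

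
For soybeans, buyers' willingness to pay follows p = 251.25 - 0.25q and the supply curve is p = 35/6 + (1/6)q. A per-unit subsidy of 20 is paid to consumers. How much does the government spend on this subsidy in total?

Pre-subsidy: 251.25 - 0.25q = 35/6 + (1/6)q gives q* = 589 and p* = 104.
With the rebate, buyers effectively pay pb = ps − 20, where ps is the price sellers receive.
On the curves, pb = 251.25 - 0.25q and ps = 35/6 + (1/6)q; the wedge ps − pb = 20 gives 35/6 + (1/6)q − (251.25 - 0.25q) = 20, so q' = 637.
Then pb = 251.25 − 0.25·637 = 92 and ps = 35/6 + (1/6)·637 = 112.
Government outlay = subsidy × quantity = 20 × 637 = 12740.

Government cost = 12740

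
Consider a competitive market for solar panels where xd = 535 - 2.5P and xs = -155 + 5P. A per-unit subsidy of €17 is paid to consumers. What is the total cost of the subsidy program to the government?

Pre-subsidy: 535 - 2.5P = -155 + 5P gives P* = 92, x* = 305.
With the rebate, buyers effectively pay Pb = Ps − 17, where Ps is the price sellers receive.
Demand in terms of Ps becomes xd = 535 − 2.5(Ps − 17) = 577.5 - 2.5Ps. Setting this equal to supply: 577.5 - 2.5Ps = -155 + 5Ps, so Ps = 293/3.
Buyers pay Pb = 293/3 − 17 = 242/3; x' = -155 + 5·(293/3) = 1000/3.
Government outlay = subsidy × quantity = 17 × 1000/3 = 17000/3.

Government cost = 17000/3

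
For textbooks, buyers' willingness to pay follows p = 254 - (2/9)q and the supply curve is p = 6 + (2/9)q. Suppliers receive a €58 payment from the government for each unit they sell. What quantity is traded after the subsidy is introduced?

q' = 688.5

Pre-subsidy: 254 - (2/9)q = 6 + (2/9)q gives q* = 558 and p* = 130.
With the subsidy, sellers receive ps = pb + 58 for each unit, where pb is the price buyers pay.
On the curves, pb = 254 - (2/9)q and ps = 6 + (2/9)q; the wedge ps − pb = 58 gives 6 + (2/9)q − (254 - (2/9)q) = 58, so q' = 688.5.
Then pb = 254 − (2/9)·688.5 = 101 and ps = 6 + (2/9)·688.5 = 159.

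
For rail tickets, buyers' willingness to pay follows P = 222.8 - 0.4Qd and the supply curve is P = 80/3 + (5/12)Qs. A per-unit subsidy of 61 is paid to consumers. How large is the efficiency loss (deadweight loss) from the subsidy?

Deadweight loss = 111630/49

Pre-subsidy: 222.8 - 0.4Q = 80/3 + (5/12)Q gives Q* = 11768/49 and P* = 6210/49.
With the rebate, buyers effectively pay Pb = Ps − 61, where Ps is the price sellers receive.
On the curves, Pb = 222.8 - 0.4Q and Ps = 80/3 + (5/12)Q; the wedge Ps − Pb = 61 gives 80/3 + (5/12)Q − (222.8 - 0.4Q) = 61, so Q' = 2204/7.
Then Pb = 222.8 − 0.4·(2204/7) = 678/7 and Ps = 80/3 + (5/12)·(2204/7) = 1105/7.
The subsidy expands output by 2204/7 − 11768/49 = 3660/49 past the efficient level; on those units the gap between marginal cost and willingness to pay runs from 0 up to 61.
DWL = ½ × 61 × 3660/49 = 111630/49.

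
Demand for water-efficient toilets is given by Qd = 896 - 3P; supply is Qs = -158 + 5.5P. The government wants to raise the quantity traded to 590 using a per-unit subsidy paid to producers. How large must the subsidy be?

At Q = 590, invert demand for the buyer price: Pb = (896 − 590)/3 = 102; invert supply for the seller price: Ps = (590 − (-158))/5.5 = 136.
The subsidy must fill the gap: s = Ps − Pb = 136 − 102 = 34.

Required subsidy s = 34 per unit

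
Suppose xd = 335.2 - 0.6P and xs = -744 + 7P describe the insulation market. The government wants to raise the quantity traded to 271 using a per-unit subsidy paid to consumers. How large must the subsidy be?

At x = 271, invert demand for the buyer price: Pb = (335.2 − 271)/0.6 = 107; invert supply for the seller price: Ps = (271 − (-744))/7 = 145.
The subsidy must fill the gap: s = Ps − Pb = 145 − 107 = 38.

Required subsidy s = 38 per unit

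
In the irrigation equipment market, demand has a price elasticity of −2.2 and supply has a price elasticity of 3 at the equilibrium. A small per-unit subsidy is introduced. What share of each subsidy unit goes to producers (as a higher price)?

For a small subsidy around the equilibrium, the benefit split depends on the relative slopes, which at a point are proportional to the elasticities.
Buyer share = εs/(εs + |εd|) = 3/(3 + 2.2) = 15/26; seller share = |εd|/(εs + |εd|) = 11/26.
So producers capture 11/26 of the subsidy.

Producer share = 11/26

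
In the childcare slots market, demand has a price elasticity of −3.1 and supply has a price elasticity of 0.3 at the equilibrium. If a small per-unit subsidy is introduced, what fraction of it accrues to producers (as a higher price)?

Producer share = 31/34

For a small subsidy around the equilibrium, the benefit split depends on the relative slopes, which at a point are proportional to the elasticities.
Buyer share = εs/(εs + |εd|) = 0.3/(0.3 + 3.1) = 3/34; seller share = |εd|/(εs + |εd|) = 31/34.
So producers capture 31/34 of the subsidy.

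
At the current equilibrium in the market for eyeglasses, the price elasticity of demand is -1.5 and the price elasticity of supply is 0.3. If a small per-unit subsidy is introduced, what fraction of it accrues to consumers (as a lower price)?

Consumer share = 1/6

For a small subsidy around the equilibrium, the benefit split depends on the relative slopes, which at a point are proportional to the elasticities.
Buyer share = εs/(εs + |εd|) = 0.3/(0.3 + 1.5) = 1/6; seller share = |εd|/(εs + |εd|) = 5/6.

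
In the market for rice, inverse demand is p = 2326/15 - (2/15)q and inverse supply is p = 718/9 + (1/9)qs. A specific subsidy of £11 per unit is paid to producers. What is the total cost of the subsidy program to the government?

Pre-subsidy: 2326/15 - (2/15)q = 718/9 + (1/9)q gives q* = 308 and p* = 114.
With the subsidy, sellers receive ps = pb + 11 for each unit, where pb is the price buyers pay.
On the curves, pb = 2326/15 - (2/15)q and ps = 718/9 + (1/9)q; the wedge ps − pb = 11 gives 718/9 + (1/9)q − (2326/15 - (2/15)q) = 11, so q' = 353.
Then pb = 2326/15 − (2/15)·353 = 108 and ps = 718/9 + (1/9)·353 = 119.
Government outlay = subsidy × quantity = 11 × 353 = 3883.

Government cost = £3883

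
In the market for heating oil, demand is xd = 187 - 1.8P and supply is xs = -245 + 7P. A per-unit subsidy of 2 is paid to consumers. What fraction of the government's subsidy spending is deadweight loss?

Pre-subsidy: 187 - 1.8P = -245 + 7P gives P* = 540/11, x* = 1085/11.
With the rebate, buyers effectively pay Pb = Ps − 2, where Ps is the price sellers receive.
Demand in terms of Ps becomes xd = 187 − 1.8(Ps − 2) = 190.6 - 1.8Ps. Setting this equal to supply: 190.6 - 1.8Ps = -245 + 7Ps, so Ps = 49.5.
Buyers pay Pb = 49.5 − 2 = 47.5; x' = -245 + 7·49.5 = 101.5.
ΔCS = ½(1085/11 + 101.5)(540/11 − 47.5) = 154105/968; ΔPS = ½(1085/11 + 101.5)(49.5 − 540/11) = 39627/968.
Government spending = 2 × 101.5 = 203.
DWL = ½ × 2 × (101.5 − 1085/11) = 63/22; fraction = (63/22) / 203 = 9/638.

DWL / government spending = 9/638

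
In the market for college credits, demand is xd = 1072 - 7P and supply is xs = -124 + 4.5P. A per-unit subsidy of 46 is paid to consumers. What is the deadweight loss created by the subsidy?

Pre-subsidy: 1072 - 7P = -124 + 4.5P gives P* = 104, x* = 344.
With the rebate, buyers effectively pay Pb = Ps − 46, where Ps is the price sellers receive.
Demand in terms of Ps becomes xd = 1072 − 7(Ps − 46) = 1394 - 7Ps. Setting this equal to supply: 1394 - 7Ps = -124 + 4.5Ps, so Ps = 132.
Buyers pay Pb = 132 − 46 = 86; x' = -124 + 4.5·132 = 470.
The subsidy expands output by 470 − 344 = 126 past the efficient level; on those units the gap between marginal cost and willingness to pay runs from 0 up to 46.
DWL = ½ × 46 × 126 = 2898.

Deadweight loss = 2898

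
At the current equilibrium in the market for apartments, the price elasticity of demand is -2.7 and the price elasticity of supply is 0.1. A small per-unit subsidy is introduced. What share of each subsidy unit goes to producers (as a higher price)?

For a small subsidy around the equilibrium, the benefit split depends on the relative slopes, which at a point are proportional to the elasticities.
Buyer share = εs/(εs + |εd|) = 0.1/(0.1 + 2.7) = 1/28; seller share = |εd|/(εs + |εd|) = 27/28.
So producers capture 27/28 of the subsidy.

Producer share = 27/28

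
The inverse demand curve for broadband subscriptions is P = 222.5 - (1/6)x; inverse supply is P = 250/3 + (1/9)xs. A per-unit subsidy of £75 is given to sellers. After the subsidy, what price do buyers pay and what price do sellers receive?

Buyers pay £94; sellers receive £169

Pre-subsidy: 222.5 - (1/6)x = 250/3 + (1/9)x gives x* = 501 and P* = 139.
With the subsidy, sellers receive Ps = Pb + 75 for each unit, where Pb is the price buyers pay.
On the curves, Pb = 222.5 - (1/6)x and Ps = 250/3 + (1/9)x; the wedge Ps − Pb = 75 gives 250/3 + (1/9)x − (222.5 - (1/6)x) = 75, so x' = 771.
Then Pb = 222.5 − (1/6)·771 = 94 and Ps = 250/3 + (1/9)·771 = 169.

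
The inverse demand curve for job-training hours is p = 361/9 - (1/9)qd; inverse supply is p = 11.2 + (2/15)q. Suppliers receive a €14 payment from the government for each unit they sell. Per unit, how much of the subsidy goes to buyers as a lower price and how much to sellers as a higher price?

Pre-subsidy: 361/9 - (1/9)q = 11.2 + (2/15)q gives q* = 1301/11 and p* = 890/33.
With the subsidy, sellers receive ps = pb + 14 for each unit, where pb is the price buyers pay.
On the curves, pb = 361/9 - (1/9)q and ps = 11.2 + (2/15)q; the wedge ps − pb = 14 gives 11.2 + (2/15)q − (361/9 - (1/9)q) = 14, so q' = 1931/11.
Then pb = 361/9 − (1/9)·(1931/11) = 680/33 and ps = 11.2 + (2/15)·(1931/11) = 1142/33.
Buyers' price falls by p* − pb = 890/33 − 680/33 = 70/11; sellers' price rises by ps − p* = 1142/33 − 890/33 = 84/11.

Buyers gain 70/11 per unit; sellers gain 84/11 per unit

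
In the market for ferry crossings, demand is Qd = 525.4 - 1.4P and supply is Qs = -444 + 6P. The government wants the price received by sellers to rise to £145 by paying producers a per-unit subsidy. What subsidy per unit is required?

At a seller price of 145, quantity supplied is -444 + 6·145 = 426.
Buyers absorb 426 only when they pay Pb with 525.4 − 1.4·Pb = 426, i.e. Pb = 71.
s = Ps − Pb = 145 − 71 = 74.

Required subsidy s = £74 per unit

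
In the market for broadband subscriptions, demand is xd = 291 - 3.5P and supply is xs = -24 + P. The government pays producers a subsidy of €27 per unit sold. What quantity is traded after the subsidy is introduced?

Pre-subsidy: 291 - 3.5P = -24 + P gives P* = 70, x* = 46.
With the subsidy, sellers receive Ps = Pb + 27 for each unit, where Pb is the price buyers pay.
Supply in terms of Pb becomes xs = -24 + 1(Pb + 27) = 3 + Pb. Setting this equal to demand: 291 - 3.5Pb = 3 + Pb, so Pb = 64.
Sellers receive Ps = 64 + 27 = 91; x' = 291 − 3.5·64 = 67.

x' = 67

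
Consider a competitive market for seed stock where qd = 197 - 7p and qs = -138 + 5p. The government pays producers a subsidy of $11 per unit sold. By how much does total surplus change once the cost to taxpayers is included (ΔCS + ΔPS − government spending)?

Pre-subsidy: 197 - 7p = -138 + 5p gives p* = 335/12, q* = 19/12.
With the subsidy, sellers receive ps = pb + 11 for each unit, where pb is the price buyers pay.
Supply in terms of pb becomes qs = -138 + 5(pb + 11) = -83 + 5pb. Setting this equal to demand: 197 - 7pb = -83 + 5pb, so pb = 70/3.
Sellers receive ps = 70/3 + 11 = 103/3; q' = 197 − 7·(70/3) = 101/3.
ΔCS = ½(19/12 + 101/3)(335/12 − 70/3) = 80.78125; ΔPS = ½(19/12 + 101/3)(103/3 − 335/12) = 113.09375.
Government spending = 11 × 101/3 = 1111/3.
Net change = 80.78125 + 113.09375 − 1111/3 = -4235/24. The loss equals the DWL triangle ½·11·385/12.

Net change in total surplus = -4235/24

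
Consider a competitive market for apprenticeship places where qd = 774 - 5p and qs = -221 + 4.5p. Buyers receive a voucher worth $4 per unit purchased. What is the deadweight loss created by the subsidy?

Pre-subsidy: 774 - 5p = -221 + 4.5p gives p* = 1990/19, q* = 4756/19.
With the rebate, buyers effectively pay pb = ps − 4, where ps is the price sellers receive.
Demand in terms of ps becomes qd = 774 − 5(ps − 4) = 794 - 5ps. Setting this equal to supply: 794 - 5ps = -221 + 4.5ps, so ps = 2030/19.
Buyers pay pb = 2030/19 − 4 = 1954/19; q' = -221 + 4.5·(2030/19) = 4936/19.
The subsidy expands output by 4936/19 − 4756/19 = 180/19 past the efficient level; on those units the gap between marginal cost and willingness to pay runs from 0 up to 4.
DWL = ½ × 4 × 180/19 = 360/19.

Deadweight loss = 360/19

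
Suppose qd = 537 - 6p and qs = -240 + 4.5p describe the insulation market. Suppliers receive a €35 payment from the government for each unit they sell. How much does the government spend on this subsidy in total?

Pre-subsidy: 537 - 6p = -240 + 4.5p gives p* = 74, q* = 93.
With the subsidy, sellers receive ps = pb + 35 for each unit, where pb is the price buyers pay.
Supply in terms of pb becomes qs = -240 + 4.5(pb + 35) = -82.5 + 4.5pb. Setting this equal to demand: 537 - 6pb = -82.5 + 4.5pb, so pb = 59.
Sellers receive ps = 59 + 35 = 94; q' = 537 − 6·59 = 183.
Government outlay = subsidy × quantity = 35 × 183 = 6405.

Government cost = €6405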